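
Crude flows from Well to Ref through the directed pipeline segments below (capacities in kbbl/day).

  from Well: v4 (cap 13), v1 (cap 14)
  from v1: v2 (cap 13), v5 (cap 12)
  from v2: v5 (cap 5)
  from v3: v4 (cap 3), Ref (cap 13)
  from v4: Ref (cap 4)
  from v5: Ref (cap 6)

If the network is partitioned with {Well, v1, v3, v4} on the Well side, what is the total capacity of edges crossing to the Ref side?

42

Edges leaving {Well, v1, v3, v4}: v1→v2 (13), v1→v5 (12), v3→Ref (13), v4→Ref (4).
Cut capacity = 13 + 12 + 13 + 4 = 42.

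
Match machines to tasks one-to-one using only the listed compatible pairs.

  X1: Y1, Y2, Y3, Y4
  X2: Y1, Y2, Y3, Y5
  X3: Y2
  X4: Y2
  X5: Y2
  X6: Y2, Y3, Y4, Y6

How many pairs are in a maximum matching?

4

Unit-capacity flow: source→left, listed edges, right→sink; max matching = max flow.
Augmenting path X1→Y1 (+1); matched 1.
Augmenting path X2→Y2 (+1); matched 2.
Augmenting path X6→Y3 (+1); matched 3.
Augmenting path X3→Y2→X2→Y5 (+1); matched 4.
No augmenting path remains; maximum matching = 4.
König certificate: {X1, X2, X6, Y2} is a vertex cover of size 4 (every listed pair touches it), so no matching can be larger.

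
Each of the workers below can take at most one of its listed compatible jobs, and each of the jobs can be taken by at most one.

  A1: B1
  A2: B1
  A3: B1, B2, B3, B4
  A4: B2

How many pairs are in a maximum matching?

3

Unit-capacity flow: source→left, listed edges, right→sink; max matching = max flow.
Augmenting path A1→B1 (+1); matched 1.
Augmenting path A3→B2 (+1); matched 2.
Augmenting path A4→B2→A3→B3 (+1); matched 3.
No augmenting path remains; maximum matching = 3.
König certificate: {A3, A4, B1} is a vertex cover of size 3 (every listed pair touches it), so no matching can be larger.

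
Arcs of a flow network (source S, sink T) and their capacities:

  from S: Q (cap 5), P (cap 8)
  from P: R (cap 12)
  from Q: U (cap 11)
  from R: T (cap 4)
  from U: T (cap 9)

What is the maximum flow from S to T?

Augment S→P→R→T: bottleneck 4, flow now 4.
Augment S→Q→U→T: bottleneck 5, flow now 9.
No augmenting path remains; maximum flow = 9.
In the residual graph, reachable from S: {S, P, R}.
Min-cut edges: S→Q (5), R→T (4); capacity 5 + 4 = 9.
This cut is saturated, so no flow can exceed 9.

9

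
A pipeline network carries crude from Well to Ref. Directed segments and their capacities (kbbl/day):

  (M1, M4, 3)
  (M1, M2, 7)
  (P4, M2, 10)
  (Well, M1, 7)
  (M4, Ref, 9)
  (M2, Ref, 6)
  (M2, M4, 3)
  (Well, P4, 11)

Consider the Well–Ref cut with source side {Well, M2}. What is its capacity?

Edges leaving {Well, M2}: Well→M1 (7), Well→P4 (11), M2→M4 (3), M2→Ref (6).
Cut capacity = 7 + 11 + 3 + 6 = 27.

27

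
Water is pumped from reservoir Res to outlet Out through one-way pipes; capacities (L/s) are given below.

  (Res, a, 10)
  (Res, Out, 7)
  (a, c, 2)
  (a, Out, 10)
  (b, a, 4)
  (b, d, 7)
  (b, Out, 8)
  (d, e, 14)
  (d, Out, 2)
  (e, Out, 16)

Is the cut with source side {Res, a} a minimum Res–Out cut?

No — its capacity is 19, but the minimum cut has capacity 17.

Given cut capacity: 7 + 2 + 10 = 19.
Augment Res→Out: bottleneck 7, flow now 7.
Augment Res→a→Out: bottleneck 10, flow now 17.
No augmenting path remains; maximum flow = 17.
In the residual graph, reachable from Res: {Res}.
Min-cut edges: Res→a (10), Res→Out (7); capacity 10 + 7 = 17.
Cut capacity 19 exceeds the max flow 17, so it is not minimum.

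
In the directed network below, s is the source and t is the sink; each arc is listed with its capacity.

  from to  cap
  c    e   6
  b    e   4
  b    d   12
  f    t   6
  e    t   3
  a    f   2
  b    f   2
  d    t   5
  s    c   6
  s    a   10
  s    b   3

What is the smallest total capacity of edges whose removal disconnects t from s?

8

Augment s→a→f→t: bottleneck 2, flow now 2.
Augment s→b→d→t: bottleneck 3, flow now 5.
Augment s→c→e→t: bottleneck 3, flow now 8.
No augmenting path remains; maximum flow = 8.
By max-flow min-cut, the minimum cut capacity equals the max flow.
In the residual graph, reachable from s: {s, a, c, e}.
Min-cut edges: s→b (3), a→f (2), e→t (3); capacity 3 + 2 + 3 = 8.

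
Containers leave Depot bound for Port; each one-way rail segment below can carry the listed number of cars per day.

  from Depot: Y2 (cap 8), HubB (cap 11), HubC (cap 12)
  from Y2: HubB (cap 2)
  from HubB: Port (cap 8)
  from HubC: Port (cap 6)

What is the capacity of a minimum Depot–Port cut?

Augment Depot→HubB→Port: bottleneck 8, flow now 8.
Augment Depot→HubC→Port: bottleneck 6, flow now 14.
No augmenting path remains; maximum flow = 14.
By max-flow min-cut, the minimum cut capacity equals the max flow.
In the residual graph, reachable from Depot: {Depot, Y2, HubB, HubC}.
Min-cut edges: HubB→Port (8), HubC→Port (6); capacity 8 + 6 = 14.

14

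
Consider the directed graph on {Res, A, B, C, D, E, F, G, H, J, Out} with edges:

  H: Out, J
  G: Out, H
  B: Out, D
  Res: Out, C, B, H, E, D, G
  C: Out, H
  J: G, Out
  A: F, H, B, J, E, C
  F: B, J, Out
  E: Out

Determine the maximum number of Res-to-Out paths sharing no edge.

6

Assign every edge capacity 1; by Menger, the answer equals the max flow.
Path Res→Out (+1); total 1.
Path Res→B→Out (+1); total 2.
Path Res→C→Out (+1); total 3.
Path Res→E→Out (+1); total 4.
Path Res→G→Out (+1); total 5.
Path Res→H→Out (+1); total 6.
No residual Res→Out path; max flow = 6.
Certifying cut of size 6: {Res→B, Res→C, Res→E, Res→G, Res→H, Res→Out}.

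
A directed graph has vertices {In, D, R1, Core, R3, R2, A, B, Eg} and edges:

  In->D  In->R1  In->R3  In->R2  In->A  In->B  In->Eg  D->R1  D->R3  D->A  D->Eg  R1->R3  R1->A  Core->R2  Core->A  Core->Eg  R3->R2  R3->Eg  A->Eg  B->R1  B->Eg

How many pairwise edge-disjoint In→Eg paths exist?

5

Assign every edge capacity 1; by Menger, the answer equals the max flow.
Path In→Eg (+1); total 1.
Path In→D→Eg (+1); total 2.
Path In→R3→Eg (+1); total 3.
Path In→A→Eg (+1); total 4.
Path In→B→Eg (+1); total 5.
No residual In→Eg path; max flow = 5.
Certifying cut of size 5: {A→Eg, In→B, In→D, In→Eg, R3→Eg}.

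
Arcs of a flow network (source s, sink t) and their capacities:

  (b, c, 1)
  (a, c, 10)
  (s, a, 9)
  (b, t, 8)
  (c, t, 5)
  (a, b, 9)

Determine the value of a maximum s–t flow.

9

Augment s→a→b→t: bottleneck 8, flow now 8.
Augment s→a→c→t: bottleneck 1, flow now 9.
No augmenting path remains; maximum flow = 9.
In the residual graph, reachable from s: {s}.
Min-cut edges: s→a (9); capacity 9 = 9.
This cut is saturated, so no flow can exceed 9.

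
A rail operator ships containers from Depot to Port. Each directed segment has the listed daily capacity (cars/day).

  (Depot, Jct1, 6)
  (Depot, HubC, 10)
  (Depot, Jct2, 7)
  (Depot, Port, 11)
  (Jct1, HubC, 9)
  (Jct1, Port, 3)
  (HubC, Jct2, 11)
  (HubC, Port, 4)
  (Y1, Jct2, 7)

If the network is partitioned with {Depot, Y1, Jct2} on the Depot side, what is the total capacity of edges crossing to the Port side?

27

Edges leaving {Depot, Y1, Jct2}: Depot→Jct1 (6), Depot→HubC (10), Depot→Port (11).
Cut capacity = 6 + 10 + 11 = 27.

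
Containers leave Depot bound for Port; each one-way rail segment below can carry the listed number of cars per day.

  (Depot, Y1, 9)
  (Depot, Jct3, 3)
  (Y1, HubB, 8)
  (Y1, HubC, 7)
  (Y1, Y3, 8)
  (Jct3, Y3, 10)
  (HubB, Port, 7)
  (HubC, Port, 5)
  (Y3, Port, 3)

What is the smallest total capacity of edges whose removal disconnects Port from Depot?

Augment Depot→Y1→HubB→Port: bottleneck 7, flow now 7.
Augment Depot→Y1→HubC→Port: bottleneck 2, flow now 9.
Augment Depot→Jct3→Y3→Port: bottleneck 3, flow now 12.
No augmenting path remains; maximum flow = 12.
By max-flow min-cut, the minimum cut capacity equals the max flow.
In the residual graph, reachable from Depot: {Depot}.
Min-cut edges: Depot→Y1 (9), Depot→Jct3 (3); capacity 9 + 3 = 12.

12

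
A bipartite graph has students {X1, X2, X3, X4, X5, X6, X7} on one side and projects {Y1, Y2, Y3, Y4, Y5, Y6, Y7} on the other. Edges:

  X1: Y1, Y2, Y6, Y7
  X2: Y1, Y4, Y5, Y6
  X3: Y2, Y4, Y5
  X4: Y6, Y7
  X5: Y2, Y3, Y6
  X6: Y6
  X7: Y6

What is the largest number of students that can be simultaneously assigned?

6

Unit-capacity flow: source→left, listed edges, right→sink; max matching = max flow.
Augmenting path X1→Y1 (+1); matched 1.
Augmenting path X2→Y4 (+1); matched 2.
Augmenting path X3→Y2 (+1); matched 3.
Augmenting path X4→Y6 (+1); matched 4.
Augmenting path X5→Y3 (+1); matched 5.
Augmenting path X6→Y6→X4→Y7 (+1); matched 6.
No augmenting path remains; maximum matching = 6.
König certificate: {X1, X2, X3, X4, X5, Y6} is a vertex cover of size 6 (every listed pair touches it), so no matching can be larger.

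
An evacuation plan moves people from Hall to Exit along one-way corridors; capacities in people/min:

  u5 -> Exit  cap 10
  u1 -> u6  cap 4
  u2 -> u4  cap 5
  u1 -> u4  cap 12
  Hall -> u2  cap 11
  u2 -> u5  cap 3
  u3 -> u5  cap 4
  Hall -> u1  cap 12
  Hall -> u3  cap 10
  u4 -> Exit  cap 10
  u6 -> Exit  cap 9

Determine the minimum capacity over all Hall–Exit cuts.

21

Augment Hall→u1→u4→Exit: bottleneck 10, flow now 10.
Augment Hall→u1→u6→Exit: bottleneck 2, flow now 12.
Augment Hall→u2→u5→Exit: bottleneck 3, flow now 15.
Augment Hall→u3→u5→Exit: bottleneck 4, flow now 19.
Augment Hall→u2→u4→u1→u6→Exit: bottleneck 2, flow now 21. (uses reverse residual edge)
No augmenting path remains; maximum flow = 21.
By max-flow min-cut, the minimum cut capacity equals the max flow.
In the residual graph, reachable from Hall: {Hall, u1, u2, u3, u4}.
Min-cut edges: u1→u6 (4), u2→u5 (3), u3→u5 (4), u4→Exit (10); capacity 4 + 3 + 4 + 10 = 21.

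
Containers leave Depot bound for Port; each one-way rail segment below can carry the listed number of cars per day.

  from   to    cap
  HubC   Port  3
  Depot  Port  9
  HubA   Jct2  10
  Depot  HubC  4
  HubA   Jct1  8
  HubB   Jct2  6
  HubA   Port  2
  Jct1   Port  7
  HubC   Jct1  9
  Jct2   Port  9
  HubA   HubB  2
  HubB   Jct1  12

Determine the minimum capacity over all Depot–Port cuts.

Augment Depot→Port: bottleneck 9, flow now 9.
Augment Depot→HubC→Port: bottleneck 3, flow now 12.
Augment Depot→HubC→Jct1→Port: bottleneck 1, flow now 13.
No augmenting path remains; maximum flow = 13.
By max-flow min-cut, the minimum cut capacity equals the max flow.
In the residual graph, reachable from Depot: {Depot}.
Min-cut edges: Depot→HubC (4), Depot→Port (9); capacity 4 + 9 = 13.

13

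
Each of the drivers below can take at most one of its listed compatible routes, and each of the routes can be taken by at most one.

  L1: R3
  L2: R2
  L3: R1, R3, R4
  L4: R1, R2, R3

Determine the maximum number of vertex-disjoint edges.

4

Unit-capacity flow: source→left, listed edges, right→sink; max matching = max flow.
Augmenting path L1→R3 (+1); matched 1.
Augmenting path L2→R2 (+1); matched 2.
Augmenting path L3→R1 (+1); matched 3.
Augmenting path L4→R1→L3→R4 (+1); matched 4.
No augmenting path remains; maximum matching = 4.
König certificate: {L1, L2, L3, L4} is a vertex cover of size 4 (every listed pair touches it), so no matching can be larger.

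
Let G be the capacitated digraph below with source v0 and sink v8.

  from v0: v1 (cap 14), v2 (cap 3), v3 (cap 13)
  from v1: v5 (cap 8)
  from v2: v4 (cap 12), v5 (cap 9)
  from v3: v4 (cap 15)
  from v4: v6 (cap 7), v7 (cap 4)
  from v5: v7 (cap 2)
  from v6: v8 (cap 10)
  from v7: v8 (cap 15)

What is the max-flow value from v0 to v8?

Augment v0→v1→v5→v7→v8: bottleneck 2, flow now 2.
Augment v0→v2→v4→v6→v8: bottleneck 3, flow now 5.
Augment v0→v3→v4→v6→v8: bottleneck 4, flow now 9.
Augment v0→v3→v4→v7→v8: bottleneck 4, flow now 13.
No augmenting path remains; maximum flow = 13.
In the residual graph, reachable from v0: {v0, v1, v2, v3, v4, v5}.
Min-cut edges: v4→v6 (7), v4→v7 (4), v5→v7 (2); capacity 7 + 4 + 2 = 13.
This cut is saturated, so no flow can exceed 13.

13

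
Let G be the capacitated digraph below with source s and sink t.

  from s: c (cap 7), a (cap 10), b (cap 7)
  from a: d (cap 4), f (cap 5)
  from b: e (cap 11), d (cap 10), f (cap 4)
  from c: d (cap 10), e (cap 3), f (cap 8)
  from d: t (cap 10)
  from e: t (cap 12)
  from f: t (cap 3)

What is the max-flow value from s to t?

Augment s→a→d→t: bottleneck 4, flow now 4.
Augment s→a→f→t: bottleneck 3, flow now 7.
Augment s→b→d→t: bottleneck 6, flow now 13.
Augment s→b→e→t: bottleneck 1, flow now 14.
Augment s→c→e→t: bottleneck 3, flow now 17.
Augment s→c→d→b→e→t: bottleneck 4, flow now 21. (uses reverse residual edge)
No augmenting path remains; maximum flow = 21.
In the residual graph, reachable from s: {s, a, f}.
Min-cut edges: s→b (7), s→c (7), a→d (4), f→t (3); capacity 7 + 7 + 4 + 3 = 21.
This cut is saturated, so no flow can exceed 21.

21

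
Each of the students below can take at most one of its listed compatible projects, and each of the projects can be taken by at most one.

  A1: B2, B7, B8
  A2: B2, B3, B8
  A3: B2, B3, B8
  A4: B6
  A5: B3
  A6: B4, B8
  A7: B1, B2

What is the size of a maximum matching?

7

Unit-capacity flow: source→left, listed edges, right→sink; max matching = max flow.
Augmenting path A1→B2 (+1); matched 1.
Augmenting path A2→B3 (+1); matched 2.
Augmenting path A3→B8 (+1); matched 3.
Augmenting path A4→B6 (+1); matched 4.
Augmenting path A6→B4 (+1); matched 5.
Augmenting path A7→B1 (+1); matched 6.
Augmenting path A5→B3→A2→B2→A1→B7 (+1); matched 7.
No augmenting path remains; maximum matching = 7.
König certificate: {A1, A2, A3, A4, A5, A6, A7} is a vertex cover of size 7 (every listed pair touches it), so no matching can be larger.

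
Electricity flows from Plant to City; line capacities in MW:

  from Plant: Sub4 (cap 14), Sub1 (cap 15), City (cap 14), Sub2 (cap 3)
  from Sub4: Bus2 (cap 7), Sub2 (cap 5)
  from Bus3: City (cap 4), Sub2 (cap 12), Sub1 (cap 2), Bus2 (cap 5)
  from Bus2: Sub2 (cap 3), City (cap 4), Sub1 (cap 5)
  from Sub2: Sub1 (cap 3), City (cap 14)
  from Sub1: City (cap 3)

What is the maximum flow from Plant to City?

Augment Plant→City: bottleneck 14, flow now 14.
Augment Plant→Sub2→City: bottleneck 3, flow now 17.
Augment Plant→Sub1→City: bottleneck 3, flow now 20.
Augment Plant→Sub4→Bus2→City: bottleneck 4, flow now 24.
Augment Plant→Sub4→Sub2→City: bottleneck 5, flow now 29.
Augment Plant→Sub4→Bus2→Sub2→City: bottleneck 3, flow now 32.
No augmenting path remains; maximum flow = 32.
In the residual graph, reachable from Plant: {Plant, Sub4, Sub1}.
Min-cut edges: Plant→Sub2 (3), Plant→City (14), Sub4→Bus2 (7), Sub4→Sub2 (5), Sub1→City (3); capacity 3 + 14 + 7 + 5 + 3 = 32.
This cut is saturated, so no flow can exceed 32.

32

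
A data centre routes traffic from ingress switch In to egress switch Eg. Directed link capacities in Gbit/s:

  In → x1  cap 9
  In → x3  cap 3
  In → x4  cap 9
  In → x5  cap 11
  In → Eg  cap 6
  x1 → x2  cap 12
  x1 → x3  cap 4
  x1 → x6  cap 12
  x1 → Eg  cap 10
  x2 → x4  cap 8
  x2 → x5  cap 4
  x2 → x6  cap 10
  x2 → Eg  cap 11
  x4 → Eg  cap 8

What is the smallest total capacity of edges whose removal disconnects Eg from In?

23

Augment In→Eg: bottleneck 6, flow now 6.
Augment In→x1→Eg: bottleneck 9, flow now 15.
Augment In→x4→Eg: bottleneck 8, flow now 23.
No augmenting path remains; maximum flow = 23.
By max-flow min-cut, the minimum cut capacity equals the max flow.
In the residual graph, reachable from In: {In, x3, x4, x5}.
Min-cut edges: In→x1 (9), In→Eg (6), x4→Eg (8); capacity 9 + 6 + 8 = 23.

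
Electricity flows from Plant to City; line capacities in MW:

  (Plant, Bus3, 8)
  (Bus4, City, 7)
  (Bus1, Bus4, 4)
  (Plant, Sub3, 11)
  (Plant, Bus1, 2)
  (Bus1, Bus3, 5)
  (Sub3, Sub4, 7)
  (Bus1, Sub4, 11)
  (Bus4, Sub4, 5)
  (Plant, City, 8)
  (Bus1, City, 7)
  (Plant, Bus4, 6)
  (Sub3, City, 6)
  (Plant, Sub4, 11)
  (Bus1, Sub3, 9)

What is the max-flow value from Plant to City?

22

Augment Plant→City: bottleneck 8, flow now 8.
Augment Plant→Bus1→City: bottleneck 2, flow now 10.
Augment Plant→Sub3→City: bottleneck 6, flow now 16.
Augment Plant→Bus4→City: bottleneck 6, flow now 22.
No augmenting path remains; maximum flow = 22.
In the residual graph, reachable from Plant: {Plant, Sub3, Bus3, Sub4}.
Min-cut edges: Plant→Bus1 (2), Plant→Bus4 (6), Plant→City (8), Sub3→City (6); capacity 2 + 6 + 8 + 6 = 22.
This cut is saturated, so no flow can exceed 22.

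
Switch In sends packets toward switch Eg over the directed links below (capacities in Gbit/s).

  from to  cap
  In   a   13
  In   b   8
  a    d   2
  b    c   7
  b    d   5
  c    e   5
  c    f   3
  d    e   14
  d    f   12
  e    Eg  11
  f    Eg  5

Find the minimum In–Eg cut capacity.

10

Augment In→a→d→e→Eg: bottleneck 2, flow now 2.
Augment In→b→c→e→Eg: bottleneck 5, flow now 7.
Augment In→b→c→f→Eg: bottleneck 2, flow now 9.
Augment In→b→d→e→Eg: bottleneck 1, flow now 10.
No augmenting path remains; maximum flow = 10.
By max-flow min-cut, the minimum cut capacity equals the max flow.
In the residual graph, reachable from In: {In, a}.
Min-cut edges: In→b (8), a→d (2); capacity 8 + 2 = 10.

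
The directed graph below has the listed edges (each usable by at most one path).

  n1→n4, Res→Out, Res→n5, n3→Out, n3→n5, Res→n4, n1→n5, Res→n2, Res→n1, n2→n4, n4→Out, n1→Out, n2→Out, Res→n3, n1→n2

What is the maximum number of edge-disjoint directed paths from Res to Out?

5

Assign every edge capacity 1; by Menger, the answer equals the max flow.
Path Res→Out (+1); total 1.
Path Res→n1→Out (+1); total 2.
Path Res→n2→Out (+1); total 3.
Path Res→n3→Out (+1); total 4.
Path Res→n4→Out (+1); total 5.
No residual Res→Out path; max flow = 5.
Certifying cut of size 5: {Res→Out, Res→n1, Res→n2, Res→n3, Res→n4}.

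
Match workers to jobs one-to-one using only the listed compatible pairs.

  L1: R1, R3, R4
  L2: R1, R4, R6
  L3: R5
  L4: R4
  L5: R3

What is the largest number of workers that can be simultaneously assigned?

Unit-capacity flow: source→left, listed edges, right→sink; max matching = max flow.
Augmenting path L1→R1 (+1); matched 1.
Augmenting path L2→R4 (+1); matched 2.
Augmenting path L3→R5 (+1); matched 3.
Augmenting path L5→R3 (+1); matched 4.
Augmenting path L4→R4→L2→R6 (+1); matched 5.
No augmenting path remains; maximum matching = 5.
König certificate: {L1, L2, L3, L4, L5} is a vertex cover of size 5 (every listed pair touches it), so no matching can be larger.

5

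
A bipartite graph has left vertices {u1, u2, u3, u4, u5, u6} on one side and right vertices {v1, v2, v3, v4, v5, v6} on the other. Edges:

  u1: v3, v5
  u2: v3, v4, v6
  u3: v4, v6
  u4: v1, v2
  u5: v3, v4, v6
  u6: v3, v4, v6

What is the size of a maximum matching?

Unit-capacity flow: source→left, listed edges, right→sink; max matching = max flow.
Augmenting path u1→v3 (+1); matched 1.
Augmenting path u2→v4 (+1); matched 2.
Augmenting path u3→v6 (+1); matched 3.
Augmenting path u4→v1 (+1); matched 4.
Augmenting path u5→v3→u1→v5 (+1); matched 5.
No augmenting path remains; maximum matching = 5.
König certificate: {u1, u4, v3, v4, v6} is a vertex cover of size 5 (every listed pair touches it), so no matching can be larger.

5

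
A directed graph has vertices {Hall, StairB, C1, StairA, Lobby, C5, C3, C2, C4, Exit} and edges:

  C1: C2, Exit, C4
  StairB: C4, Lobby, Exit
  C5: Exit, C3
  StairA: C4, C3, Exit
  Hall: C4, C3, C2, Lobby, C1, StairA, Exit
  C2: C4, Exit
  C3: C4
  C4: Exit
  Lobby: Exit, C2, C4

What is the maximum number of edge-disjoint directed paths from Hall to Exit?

Assign every edge capacity 1; by Menger, the answer equals the max flow.
Path Hall→Exit (+1); total 1.
Path Hall→C1→Exit (+1); total 2.
Path Hall→StairA→Exit (+1); total 3.
Path Hall→Lobby→Exit (+1); total 4.
Path Hall→C2→Exit (+1); total 5.
Path Hall→C4→Exit (+1); total 6.
No residual Hall→Exit path; max flow = 6.
Certifying cut of size 6: {C4→Exit, Hall→C1, Hall→C2, Hall→Exit, Hall→Lobby, Hall→StairA}.

6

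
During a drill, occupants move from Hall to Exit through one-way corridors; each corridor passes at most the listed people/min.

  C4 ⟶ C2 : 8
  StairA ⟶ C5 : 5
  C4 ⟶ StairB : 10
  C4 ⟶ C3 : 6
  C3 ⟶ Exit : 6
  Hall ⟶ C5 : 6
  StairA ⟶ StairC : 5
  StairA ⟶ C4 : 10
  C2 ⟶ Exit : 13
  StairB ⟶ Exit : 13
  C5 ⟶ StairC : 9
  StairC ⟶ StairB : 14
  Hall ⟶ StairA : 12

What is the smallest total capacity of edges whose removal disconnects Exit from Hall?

Augment Hall→StairA→StairC→StairB→Exit: bottleneck 5, flow now 5.
Augment Hall→StairA→C4→C3→Exit: bottleneck 6, flow now 11.
Augment Hall→StairA→C4→C2→Exit: bottleneck 1, flow now 12.
Augment Hall→C5→StairC→StairB→Exit: bottleneck 6, flow now 18.
No augmenting path remains; maximum flow = 18.
By max-flow min-cut, the minimum cut capacity equals the max flow.
In the residual graph, reachable from Hall: {Hall}.
Min-cut edges: Hall→StairA (12), Hall→C5 (6); capacity 12 + 6 = 18.

18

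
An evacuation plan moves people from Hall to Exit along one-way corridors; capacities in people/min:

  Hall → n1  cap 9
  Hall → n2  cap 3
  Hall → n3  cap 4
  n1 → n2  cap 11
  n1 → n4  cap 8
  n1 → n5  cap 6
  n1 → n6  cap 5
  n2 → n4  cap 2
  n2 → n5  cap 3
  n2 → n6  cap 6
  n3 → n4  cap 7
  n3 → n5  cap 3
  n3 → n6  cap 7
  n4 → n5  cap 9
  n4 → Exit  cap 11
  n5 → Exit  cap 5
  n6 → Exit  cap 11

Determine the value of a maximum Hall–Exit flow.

16

Augment Hall→n1→n4→Exit: bottleneck 8, flow now 8.
Augment Hall→n1→n5→Exit: bottleneck 1, flow now 9.
Augment Hall→n2→n4→Exit: bottleneck 2, flow now 11.
Augment Hall→n2→n5→Exit: bottleneck 1, flow now 12.
Augment Hall→n3→n4→Exit: bottleneck 1, flow now 13.
Augment Hall→n3→n5→Exit: bottleneck 3, flow now 16.
No augmenting path remains; maximum flow = 16.
In the residual graph, reachable from Hall: {Hall}.
Min-cut edges: Hall→n1 (9), Hall→n2 (3), Hall→n3 (4); capacity 9 + 3 + 4 = 16.
This cut is saturated, so no flow can exceed 16.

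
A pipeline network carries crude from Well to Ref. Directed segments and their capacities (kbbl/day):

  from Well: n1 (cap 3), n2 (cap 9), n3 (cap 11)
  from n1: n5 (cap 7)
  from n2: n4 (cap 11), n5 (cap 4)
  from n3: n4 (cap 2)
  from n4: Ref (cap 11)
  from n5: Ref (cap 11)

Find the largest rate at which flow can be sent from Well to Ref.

14

Augment Well→n1→n5→Ref: bottleneck 3, flow now 3.
Augment Well→n2→n4→Ref: bottleneck 9, flow now 12.
Augment Well→n3→n4→Ref: bottleneck 2, flow now 14.
No augmenting path remains; maximum flow = 14.
In the residual graph, reachable from Well: {Well, n3}.
Min-cut edges: Well→n1 (3), Well→n2 (9), n3→n4 (2); capacity 3 + 9 + 2 = 14.
This cut is saturated, so no flow can exceed 14.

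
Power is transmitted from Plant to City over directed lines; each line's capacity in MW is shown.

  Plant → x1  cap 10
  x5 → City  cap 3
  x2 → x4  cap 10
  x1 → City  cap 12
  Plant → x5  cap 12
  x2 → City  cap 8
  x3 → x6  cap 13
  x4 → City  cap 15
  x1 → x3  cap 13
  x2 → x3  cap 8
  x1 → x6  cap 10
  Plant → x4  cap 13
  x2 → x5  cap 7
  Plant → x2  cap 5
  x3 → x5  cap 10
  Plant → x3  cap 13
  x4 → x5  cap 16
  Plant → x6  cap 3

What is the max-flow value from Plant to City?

31

Augment Plant→x1→City: bottleneck 10, flow now 10.
Augment Plant→x2→City: bottleneck 5, flow now 15.
Augment Plant→x4→City: bottleneck 13, flow now 28.
Augment Plant→x5→City: bottleneck 3, flow now 31.
No augmenting path remains; maximum flow = 31.
In the residual graph, reachable from Plant: {Plant, x3, x5, x6}.
Min-cut edges: Plant→x1 (10), Plant→x2 (5), Plant→x4 (13), x5→City (3); capacity 10 + 5 + 13 + 3 = 31.
This cut is saturated, so no flow can exceed 31.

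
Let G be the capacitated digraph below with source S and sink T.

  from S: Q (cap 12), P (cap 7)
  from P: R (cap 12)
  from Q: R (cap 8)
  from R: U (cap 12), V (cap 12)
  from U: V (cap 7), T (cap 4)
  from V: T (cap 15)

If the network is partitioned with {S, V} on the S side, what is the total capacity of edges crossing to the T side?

34

Edges leaving {S, V}: S→P (7), S→Q (12), V→T (15).
Cut capacity = 7 + 12 + 15 = 34.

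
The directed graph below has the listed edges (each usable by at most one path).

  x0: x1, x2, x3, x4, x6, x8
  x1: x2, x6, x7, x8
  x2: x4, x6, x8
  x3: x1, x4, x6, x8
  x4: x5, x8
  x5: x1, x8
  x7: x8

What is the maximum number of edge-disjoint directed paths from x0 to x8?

Assign every edge capacity 1; by Menger, the answer equals the max flow.
Path x0→x8 (+1); total 1.
Path x0→x1→x8 (+1); total 2.
Path x0→x2→x8 (+1); total 3.
Path x0→x3→x8 (+1); total 4.
Path x0→x4→x8 (+1); total 5.
No residual x0→x8 path; max flow = 5.
Certifying cut of size 5: {x0→x1, x0→x2, x0→x3, x0→x4, x0→x8}.

5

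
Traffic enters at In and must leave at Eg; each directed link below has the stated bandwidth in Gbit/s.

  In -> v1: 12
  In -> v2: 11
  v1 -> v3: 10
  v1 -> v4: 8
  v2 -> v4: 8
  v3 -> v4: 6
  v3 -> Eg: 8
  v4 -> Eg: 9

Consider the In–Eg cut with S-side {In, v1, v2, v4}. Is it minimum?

Given cut capacity: 10 + 9 = 19.
Augment In→v1→v3→Eg: bottleneck 8, flow now 8.
Augment In→v1→v4→Eg: bottleneck 4, flow now 12.
Augment In→v2→v4→Eg: bottleneck 5, flow now 17.
No augmenting path remains; maximum flow = 17.
In the residual graph, reachable from In: {In, v1, v2, v3, v4}.
Min-cut edges: v3→Eg (8), v4→Eg (9); capacity 8 + 9 = 17.
Cut capacity 19 exceeds the max flow 17, so it is not minimum.

No — its capacity is 19, but the minimum cut has capacity 17.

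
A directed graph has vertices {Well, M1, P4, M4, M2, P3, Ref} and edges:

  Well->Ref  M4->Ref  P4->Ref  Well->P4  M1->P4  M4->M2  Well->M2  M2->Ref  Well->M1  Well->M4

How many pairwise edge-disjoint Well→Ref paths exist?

Assign every edge capacity 1; by Menger, the answer equals the max flow.
Path Well→Ref (+1); total 1.
Path Well→P4→Ref (+1); total 2.
Path Well→M4→Ref (+1); total 3.
Path Well→M2→Ref (+1); total 4.
No residual Well→Ref path; max flow = 4.
Certifying cut of size 4: {P4→Ref, Well→M2, Well→M4, Well→Ref}.

4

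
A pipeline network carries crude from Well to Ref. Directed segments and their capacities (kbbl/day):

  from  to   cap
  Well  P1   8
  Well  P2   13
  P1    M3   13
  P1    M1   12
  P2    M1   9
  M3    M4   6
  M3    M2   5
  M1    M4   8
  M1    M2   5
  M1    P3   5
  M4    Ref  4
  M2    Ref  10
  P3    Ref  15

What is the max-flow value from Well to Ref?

Augment Well→P1→M3→M4→Ref: bottleneck 4, flow now 4.
Augment Well→P1→M3→M2→Ref: bottleneck 4, flow now 8.
Augment Well→P2→M1→M2→Ref: bottleneck 5, flow now 13.
Augment Well→P2→M1→P3→Ref: bottleneck 4, flow now 17.
No augmenting path remains; maximum flow = 17.
In the residual graph, reachable from Well: {Well, P2}.
Min-cut edges: Well→P1 (8), P2→M1 (9); capacity 8 + 9 = 17.
This cut is saturated, so no flow can exceed 17.

17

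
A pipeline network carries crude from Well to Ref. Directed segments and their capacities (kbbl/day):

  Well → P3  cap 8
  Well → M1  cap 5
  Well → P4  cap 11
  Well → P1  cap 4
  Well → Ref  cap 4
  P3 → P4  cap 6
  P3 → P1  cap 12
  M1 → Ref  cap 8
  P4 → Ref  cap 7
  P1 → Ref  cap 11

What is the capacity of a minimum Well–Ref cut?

Augment Well→Ref: bottleneck 4, flow now 4.
Augment Well→M1→Ref: bottleneck 5, flow now 9.
Augment Well→P4→Ref: bottleneck 7, flow now 16.
Augment Well→P1→Ref: bottleneck 4, flow now 20.
Augment Well→P3→P1→Ref: bottleneck 7, flow now 27.
No augmenting path remains; maximum flow = 27.
By max-flow min-cut, the minimum cut capacity equals the max flow.
In the residual graph, reachable from Well: {Well, P3, P4, P1}.
Min-cut edges: Well→M1 (5), Well→Ref (4), P4→Ref (7), P1→Ref (11); capacity 5 + 4 + 7 + 11 = 27.

27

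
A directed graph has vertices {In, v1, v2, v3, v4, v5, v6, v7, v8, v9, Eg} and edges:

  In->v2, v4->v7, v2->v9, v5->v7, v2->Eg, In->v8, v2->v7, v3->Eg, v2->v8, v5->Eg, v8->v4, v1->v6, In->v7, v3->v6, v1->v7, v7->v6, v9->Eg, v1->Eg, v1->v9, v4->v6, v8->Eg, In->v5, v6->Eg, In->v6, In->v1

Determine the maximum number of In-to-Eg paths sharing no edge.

Assign every edge capacity 1; by Menger, the answer equals the max flow.
Path In→v1→Eg (+1); total 1.
Path In→v2→Eg (+1); total 2.
Path In→v5→Eg (+1); total 3.
Path In→v6→Eg (+1); total 4.
Path In→v8→Eg (+1); total 5.
No residual In→Eg path; max flow = 5.
Certifying cut of size 5: {In→v1, In→v2, In→v5, In→v8, v6→Eg}.

5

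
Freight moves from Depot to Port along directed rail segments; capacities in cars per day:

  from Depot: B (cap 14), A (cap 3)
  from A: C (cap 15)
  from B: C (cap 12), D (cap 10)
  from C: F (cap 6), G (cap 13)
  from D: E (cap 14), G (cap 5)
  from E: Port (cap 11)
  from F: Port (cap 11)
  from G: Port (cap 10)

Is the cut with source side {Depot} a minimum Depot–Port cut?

Given cut capacity: 3 + 14 = 17.
Augment Depot→A→C→F→Port: bottleneck 3, flow now 3.
Augment Depot→B→C→F→Port: bottleneck 3, flow now 6.
Augment Depot→B→C→G→Port: bottleneck 9, flow now 15.
Augment Depot→B→D→E→Port: bottleneck 2, flow now 17.
No augmenting path remains; maximum flow = 17.
Cut capacity 17 equals the max flow, so it is a minimum cut.

Yes — it is a minimum cut (capacity 17).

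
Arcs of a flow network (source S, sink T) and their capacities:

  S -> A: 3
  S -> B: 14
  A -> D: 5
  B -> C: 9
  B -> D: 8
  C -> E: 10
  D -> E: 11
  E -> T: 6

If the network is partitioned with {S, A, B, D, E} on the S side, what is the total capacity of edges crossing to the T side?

15

Edges leaving {S, A, B, D, E}: B→C (9), E→T (6).
Cut capacity = 9 + 6 = 15.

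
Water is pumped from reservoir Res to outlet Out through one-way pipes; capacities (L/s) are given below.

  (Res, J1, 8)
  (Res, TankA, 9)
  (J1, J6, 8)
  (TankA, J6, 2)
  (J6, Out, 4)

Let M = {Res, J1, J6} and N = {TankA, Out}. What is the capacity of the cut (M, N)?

Edges leaving {Res, J1, J6}: Res→TankA (9), J6→Out (4).
Cut capacity = 9 + 4 = 13.

13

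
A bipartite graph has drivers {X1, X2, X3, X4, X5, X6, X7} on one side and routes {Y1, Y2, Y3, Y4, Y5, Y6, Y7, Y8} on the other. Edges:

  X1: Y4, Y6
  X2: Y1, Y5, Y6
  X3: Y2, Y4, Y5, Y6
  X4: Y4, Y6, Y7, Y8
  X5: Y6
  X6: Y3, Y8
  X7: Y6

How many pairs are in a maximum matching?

Unit-capacity flow: source→left, listed edges, right→sink; max matching = max flow.
Augmenting path X1→Y4 (+1); matched 1.
Augmenting path X2→Y1 (+1); matched 2.
Augmenting path X3→Y2 (+1); matched 3.
Augmenting path X4→Y6 (+1); matched 4.
Augmenting path X6→Y3 (+1); matched 5.
Augmenting path X5→Y6→X4→Y7 (+1); matched 6.
No augmenting path remains; maximum matching = 6.
König certificate: {X1, X2, X3, X4, X6, Y6} is a vertex cover of size 6 (every listed pair touches it), so no matching can be larger.

6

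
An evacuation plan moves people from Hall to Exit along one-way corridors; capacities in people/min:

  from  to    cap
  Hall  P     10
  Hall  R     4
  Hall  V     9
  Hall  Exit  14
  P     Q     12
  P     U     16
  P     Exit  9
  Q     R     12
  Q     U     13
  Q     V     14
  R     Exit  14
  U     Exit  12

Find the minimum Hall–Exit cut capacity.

Augment Hall→Exit: bottleneck 14, flow now 14.
Augment Hall→P→Exit: bottleneck 9, flow now 23.
Augment Hall→R→Exit: bottleneck 4, flow now 27.
Augment Hall→P→U→Exit: bottleneck 1, flow now 28.
No augmenting path remains; maximum flow = 28.
By max-flow min-cut, the minimum cut capacity equals the max flow.
In the residual graph, reachable from Hall: {Hall, V}.
Min-cut edges: Hall→P (10), Hall→R (4), Hall→Exit (14); capacity 10 + 4 + 14 = 28.

28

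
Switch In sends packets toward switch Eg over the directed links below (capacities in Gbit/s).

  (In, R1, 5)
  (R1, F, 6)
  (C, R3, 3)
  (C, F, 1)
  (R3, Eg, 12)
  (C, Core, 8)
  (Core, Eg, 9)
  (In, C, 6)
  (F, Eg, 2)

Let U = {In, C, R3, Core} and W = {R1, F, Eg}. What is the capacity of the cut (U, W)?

27

Edges leaving {In, C, R3, Core}: In→R1 (5), C→F (1), R3→Eg (12), Core→Eg (9).
Cut capacity = 5 + 1 + 12 + 9 = 27.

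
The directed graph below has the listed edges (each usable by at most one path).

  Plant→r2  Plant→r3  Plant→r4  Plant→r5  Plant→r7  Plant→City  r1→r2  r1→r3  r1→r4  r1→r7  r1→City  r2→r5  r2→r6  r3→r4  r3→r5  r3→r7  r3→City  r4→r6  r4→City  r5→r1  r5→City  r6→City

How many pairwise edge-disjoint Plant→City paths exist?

Assign every edge capacity 1; by Menger, the answer equals the max flow.
Path Plant→City (+1); total 1.
Path Plant→r3→City (+1); total 2.
Path Plant→r4→City (+1); total 3.
Path Plant→r5→City (+1); total 4.
Path Plant→r2→r6→City (+1); total 5.
No residual Plant→City path; max flow = 5.
Certifying cut of size 5: {Plant→City, Plant→r2, Plant→r3, Plant→r4, Plant→r5}.

5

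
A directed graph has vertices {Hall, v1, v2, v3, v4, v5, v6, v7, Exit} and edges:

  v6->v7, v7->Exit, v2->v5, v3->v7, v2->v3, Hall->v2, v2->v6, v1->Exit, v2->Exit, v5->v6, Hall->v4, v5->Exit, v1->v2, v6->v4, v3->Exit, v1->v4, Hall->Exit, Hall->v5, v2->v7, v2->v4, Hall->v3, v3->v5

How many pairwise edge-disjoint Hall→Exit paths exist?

4

Assign every edge capacity 1; by Menger, the answer equals the max flow.
Path Hall→Exit (+1); total 1.
Path Hall→v2→Exit (+1); total 2.
Path Hall→v3→Exit (+1); total 3.
Path Hall→v5→Exit (+1); total 4.
No residual Hall→Exit path; max flow = 4.
Certifying cut of size 4: {Hall→Exit, Hall→v2, Hall→v3, Hall→v5}.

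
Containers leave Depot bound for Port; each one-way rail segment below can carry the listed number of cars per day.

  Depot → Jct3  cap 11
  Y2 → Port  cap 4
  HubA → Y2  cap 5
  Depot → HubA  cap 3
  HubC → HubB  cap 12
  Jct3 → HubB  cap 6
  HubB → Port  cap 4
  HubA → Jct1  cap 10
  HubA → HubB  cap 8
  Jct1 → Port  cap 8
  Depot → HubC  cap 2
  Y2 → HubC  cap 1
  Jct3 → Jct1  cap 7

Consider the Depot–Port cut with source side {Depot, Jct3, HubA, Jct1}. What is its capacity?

29

Edges leaving {Depot, Jct3, HubA, Jct1}: Depot→HubC (2), Jct3→HubB (6), HubA→HubB (8), HubA→Y2 (5), Jct1→Port (8).
Cut capacity = 2 + 6 + 8 + 5 + 8 = 29.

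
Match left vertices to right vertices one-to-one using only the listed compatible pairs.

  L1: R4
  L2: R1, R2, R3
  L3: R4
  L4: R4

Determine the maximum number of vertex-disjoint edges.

2

Unit-capacity flow: source→left, listed edges, right→sink; max matching = max flow.
Augmenting path L1→R4 (+1); matched 1.
Augmenting path L2→R1 (+1); matched 2.
No augmenting path remains; maximum matching = 2.
König certificate: {L2, R4} is a vertex cover of size 2 (every listed pair touches it), so no matching can be larger.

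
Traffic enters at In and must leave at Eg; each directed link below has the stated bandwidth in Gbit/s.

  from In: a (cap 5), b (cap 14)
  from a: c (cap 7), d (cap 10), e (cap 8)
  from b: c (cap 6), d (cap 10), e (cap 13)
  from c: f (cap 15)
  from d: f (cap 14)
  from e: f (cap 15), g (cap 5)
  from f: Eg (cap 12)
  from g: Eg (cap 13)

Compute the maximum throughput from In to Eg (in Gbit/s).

17

Augment In→a→c→f→Eg: bottleneck 5, flow now 5.
Augment In→b→c→f→Eg: bottleneck 6, flow now 11.
Augment In→b→d→f→Eg: bottleneck 1, flow now 12.
Augment In→b→e→g→Eg: bottleneck 5, flow now 17.
No augmenting path remains; maximum flow = 17.
In the residual graph, reachable from In: {In, a, b, c, d, e, f}.
Min-cut edges: e→g (5), f→Eg (12); capacity 5 + 12 = 17.
This cut is saturated, so no flow can exceed 17.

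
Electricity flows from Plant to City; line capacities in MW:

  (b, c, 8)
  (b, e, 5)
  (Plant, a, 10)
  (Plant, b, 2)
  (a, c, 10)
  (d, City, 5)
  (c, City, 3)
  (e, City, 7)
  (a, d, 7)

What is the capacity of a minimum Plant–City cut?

10

Augment Plant→a→c→City: bottleneck 3, flow now 3.
Augment Plant→a→d→City: bottleneck 5, flow now 8.
Augment Plant→b→e→City: bottleneck 2, flow now 10.
No augmenting path remains; maximum flow = 10.
By max-flow min-cut, the minimum cut capacity equals the max flow.
In the residual graph, reachable from Plant: {Plant, a, c, d}.
Min-cut edges: Plant→b (2), c→City (3), d→City (5); capacity 2 + 3 + 5 = 10.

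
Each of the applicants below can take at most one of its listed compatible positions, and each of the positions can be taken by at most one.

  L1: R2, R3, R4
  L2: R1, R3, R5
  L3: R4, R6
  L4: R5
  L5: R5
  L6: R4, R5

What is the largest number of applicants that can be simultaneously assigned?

5

Unit-capacity flow: source→left, listed edges, right→sink; max matching = max flow.
Augmenting path L1→R2 (+1); matched 1.
Augmenting path L2→R1 (+1); matched 2.
Augmenting path L3→R4 (+1); matched 3.
Augmenting path L4→R5 (+1); matched 4.
Augmenting path L6→R4→L3→R6 (+1); matched 5.
No augmenting path remains; maximum matching = 5.
König certificate: {L1, L2, L3, L6, R5} is a vertex cover of size 5 (every listed pair touches it), so no matching can be larger.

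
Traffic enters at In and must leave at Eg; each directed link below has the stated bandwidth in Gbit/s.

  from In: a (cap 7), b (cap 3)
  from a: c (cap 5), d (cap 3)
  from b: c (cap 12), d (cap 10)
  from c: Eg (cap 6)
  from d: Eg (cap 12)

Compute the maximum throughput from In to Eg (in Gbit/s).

Augment In→a→c→Eg: bottleneck 5, flow now 5.
Augment In→a→d→Eg: bottleneck 2, flow now 7.
Augment In→b→c→Eg: bottleneck 1, flow now 8.
Augment In→b→d→Eg: bottleneck 2, flow now 10.
No augmenting path remains; maximum flow = 10.
In the residual graph, reachable from In: {In}.
Min-cut edges: In→a (7), In→b (3); capacity 7 + 3 = 10.
This cut is saturated, so no flow can exceed 10.

10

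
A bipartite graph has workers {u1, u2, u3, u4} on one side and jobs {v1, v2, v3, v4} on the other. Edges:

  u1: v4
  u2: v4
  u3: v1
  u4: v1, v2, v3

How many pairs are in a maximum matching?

3

Unit-capacity flow: source→left, listed edges, right→sink; max matching = max flow.
Augmenting path u1→v4 (+1); matched 1.
Augmenting path u3→v1 (+1); matched 2.
Augmenting path u4→v2 (+1); matched 3.
No augmenting path remains; maximum matching = 3.
König certificate: {u3, u4, v4} is a vertex cover of size 3 (every listed pair touches it), so no matching can be larger.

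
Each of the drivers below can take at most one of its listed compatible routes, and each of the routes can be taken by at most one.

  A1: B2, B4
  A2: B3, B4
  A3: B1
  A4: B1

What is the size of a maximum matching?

3

Unit-capacity flow: source→left, listed edges, right→sink; max matching = max flow.
Augmenting path A1→B2 (+1); matched 1.
Augmenting path A2→B3 (+1); matched 2.
Augmenting path A3→B1 (+1); matched 3.
No augmenting path remains; maximum matching = 3.
König certificate: {A1, A2, B1} is a vertex cover of size 3 (every listed pair touches it), so no matching can be larger.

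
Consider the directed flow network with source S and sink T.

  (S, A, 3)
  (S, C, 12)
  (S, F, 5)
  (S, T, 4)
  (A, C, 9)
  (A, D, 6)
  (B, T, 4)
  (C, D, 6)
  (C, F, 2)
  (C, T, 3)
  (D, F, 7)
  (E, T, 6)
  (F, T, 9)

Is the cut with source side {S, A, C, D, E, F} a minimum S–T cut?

No — its capacity is 22, but the minimum cut has capacity 16.

Given cut capacity: 4 + 3 + 6 + 9 = 22.
Augment S→T: bottleneck 4, flow now 4.
Augment S→C→T: bottleneck 3, flow now 7.
Augment S→F→T: bottleneck 5, flow now 12.
Augment S→C→F→T: bottleneck 2, flow now 14.
Augment S→A→D→F→T: bottleneck 2, flow now 16.
No augmenting path remains; maximum flow = 16.
In the residual graph, reachable from S: {S, A, C, D, F}.
Min-cut edges: S→T (4), C→T (3), F→T (9); capacity 4 + 3 + 9 = 16.
Cut capacity 22 exceeds the max flow 16, so it is not minimum.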